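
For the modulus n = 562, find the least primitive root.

3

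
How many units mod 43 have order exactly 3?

2

φ(43) = 43 − 1 = 42 = 2 · 3 · 7.
(Z/43Z)^× is cyclic (|G| = 42); a cyclic group of order m has exactly φ(d) elements of each order d | m, and none otherwise.
3 | 42, and φ(3) = 3 − 1 = 2.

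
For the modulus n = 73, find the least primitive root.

5

φ(73) = 73 − 1 = 72 = 2^3 · 3^2.
g is a primitive root iff g^(72/q) ≢ 1 (mod 73) for each prime q ∈ {2, 3}.
g = 2: 2^36 ≡ 1 — hits 1, so not a primitive root.
g = 3: 3^36 ≡ 1 — hits 1, so not a primitive root.
g = 4: 4^36 ≡ 1 — hits 1, so not a primitive root.
g = 5: 5^36 ≡ 72; 5^24 ≡ 8 — none is 1, so 5 is a primitive root.
So 5 is the smallest generator of (Z/73Z)^×.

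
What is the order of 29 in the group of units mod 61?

12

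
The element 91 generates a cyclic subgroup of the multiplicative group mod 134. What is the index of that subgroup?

6

By Lagrange's theorem, ord_134(91) divides φ(134) = φ(2)·φ(67) = 1·66 = 66 = 2 · 3 · 11.
Divisors of 66: 1, 2, 3, 6, 11, 22, 33, 66.
Compute 91^d (mod 134) for the divisors d until we hit 1:
91^1 ≡ 91 (mod 134)
91^2 ≡ 107 (mod 134)
91^3 ≡ 89 (mod 134)
91^6 ≡ 15 (mod 134)
91^11 ≡ 1 (mod 134) ✓
Thus |⟨91⟩| = ord(91) = 11.
Index = |(Z/134Z)^×| / |⟨91⟩| = 66 / 11 = 6.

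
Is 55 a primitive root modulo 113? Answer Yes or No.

Yes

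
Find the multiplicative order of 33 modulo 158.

The order of 33 must divide φ(158) = φ(2)·φ(79) = 1·78 = 78 = 2 · 3 · 13.
Divisors of 78: 1, 2, 3, 6, 13, 26, 39, 78.
Evaluate successive powers at the divisors of 78:
33^1 ≡ 33 (mod 158)
33^2 ≡ 141 (mod 158)
33^3 ≡ 71 (mod 158)
33^6 ≡ 143 (mod 158)
33^13 ≡ 157 (mod 158)
33^26 ≡ 1 (mod 158) ✓
So ord_158(33) = 26.

26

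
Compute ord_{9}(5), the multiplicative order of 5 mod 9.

By Lagrange's theorem, ord_9(5) divides φ(9) = φ(3^2) = 3·(3−1) = 6 = 2 · 3.
Divisors of 6: 1, 2, 3, 6.
Compute 5^d (mod 9) for the divisors d until we hit 1:
5^1 ≡ 5 (mod 9)
5^2 ≡ 7 (mod 9)
5^3 ≡ 8 (mod 9)
5^6 ≡ 1 (mod 9) ✓
So ord_9(5) = 6.

6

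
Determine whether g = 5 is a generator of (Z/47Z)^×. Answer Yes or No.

Yes

φ(47) = 47 − 1 = 46 = 2 · 23.
It suffices to check that the order of 5 is not a proper divisor of 46: compute 5^(46/q) for q ∈ {2, 23}.
5^23 ≡ 46 (mod 47)  [q = 2: ≢ 1 ✓]
5^2 ≡ 25 (mod 47)  [q = 23: ≢ 1 ✓]
All checks pass, so 5 has order 46 and is a primitive root modulo 47.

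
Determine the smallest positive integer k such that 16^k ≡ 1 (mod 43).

7

ord(16) | φ(43) = 43 − 1 = 42 = 2 · 3 · 7.
Divisors of 42: 1, 2, 3, 6, 7, 14, 21, 42.
Evaluate successive powers at the divisors of 42:
16^1 ≡ 16
16^2 ≡ 41
16^3 ≡ 11
16^6 ≡ 35
16^7 ≡ 1
The smallest such exponent is 7, so the order of 16 is 7.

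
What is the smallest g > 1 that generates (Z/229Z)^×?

6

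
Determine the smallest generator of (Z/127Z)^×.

3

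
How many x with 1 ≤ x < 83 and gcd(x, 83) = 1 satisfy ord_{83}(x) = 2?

φ(83) = 83 − 1 = 82 = 2 · 41.
Since (Z/83Z)^× is cyclic of order 82, the number of elements of order d is φ(d) when d | 82 and 0 otherwise.
2 | 82, and φ(2) = 2 − 1 = 1.

1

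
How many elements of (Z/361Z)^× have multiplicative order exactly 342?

φ(361) = φ(19^2) = 19·(19−1) = 342 = 2 · 3^2 · 19.
(Z/361Z)^× is cyclic (|G| = 342); a cyclic group of order m has exactly φ(d) elements of each order d | m, and none otherwise.
342 = 2 · 3^2 · 19 divides 342, and φ(342) = 108.

108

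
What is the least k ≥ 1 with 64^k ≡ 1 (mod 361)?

57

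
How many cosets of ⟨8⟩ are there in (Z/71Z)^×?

2

ord(8) | φ(71) = 71 − 1 = 70 = 2 · 5 · 7.
Divisors of 70: 1, 2, 5, 7, 10, 14, 35, 70.
Compute 8^d (mod 71) for the divisors d until we hit 1:
8^1 ≡ 8
8^2 ≡ 64
8^5 ≡ 37
8^7 ≡ 25
8^10 ≡ 20
8^14 ≡ 57
8^35 ≡ 1
The order of 8 is 35, so the subgroup it generates has 35 elements.
The index is φ(71) / ord(8) = 70 / 35 = 2.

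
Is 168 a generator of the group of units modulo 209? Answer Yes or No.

No

209 = 11 · 19 is a product of two distinct odd primes, so (Z/209Z)^× ≅ (Z/11Z)^× × (Z/19Z)^× is not cyclic.
No primitive root modulo 209 exists; in particular 168 is not one.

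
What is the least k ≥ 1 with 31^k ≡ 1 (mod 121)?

The order of 31 must divide φ(121) = φ(11^2) = 11·(11−1) = 110 = 2 · 5 · 11.
Divisors of 110: 1, 2, 5, 10, 11, 22, 55, 110.
Evaluate successive powers at the divisors of 110:
31^1 ≡ 31
31^2 ≡ 114
31^5 ≡ 67
31^10 ≡ 12
31^11 ≡ 9
31^22 ≡ 81
31^55 ≡ 1
The smallest such exponent is 55, so the order of 31 is 55.

55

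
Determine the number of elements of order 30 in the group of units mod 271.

φ(271) = 271 − 1 = 270 = 2 · 3^3 · 5.
(Z/271Z)^× is cyclic (|G| = 270); a cyclic group of order m has exactly φ(d) elements of each order d | m, and none otherwise.
30 = 2 · 3 · 5 divides 270, and φ(30) = 8.

8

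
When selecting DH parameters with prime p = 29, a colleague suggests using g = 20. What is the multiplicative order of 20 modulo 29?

7

The order of 20 must divide φ(29) = 29 − 1 = 28 = 2^2 · 7.
Divisors of 28: 1, 2, 4, 7, 14, 28.
Check 20^d mod 29 for each divisor in increasing order:
20^1 ≡ 20 (mod 29)
20^2 ≡ 23 (mod 29)
20^4 ≡ 7 (mod 29)
20^7 ≡ 1 (mod 29) ✓
Hence ord(20) = 7.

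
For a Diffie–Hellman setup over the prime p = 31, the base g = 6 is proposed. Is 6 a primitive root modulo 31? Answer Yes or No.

φ(31) = 31 − 1 = 30 = 2 · 3 · 5.
An element g generates (Z/31Z)^× iff g^(30/q) ≢ 1 (mod 31) for each prime q ∈ {2, 3, 5}.
6^15 ≡ 30 (mod 31)  [q = 2: ≢ 1 ✓]
6^10 ≡ 25 (mod 31)  [q = 3: ≢ 1 ✓]
6^6 ≡ 1 (mod 31)  [q = 5: ≡ 1 ✗]
6^6 ≡ 1 shows ord(6) | 6, strictly less than φ(31); not a primitive root.

No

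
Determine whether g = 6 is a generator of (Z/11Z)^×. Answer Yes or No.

φ(11) = 11 − 1 = 10 = 2 · 5.
6 is a primitive root mod 11 iff 6^(φ(11)/q) ≢ 1 for every prime q | φ(11), i.e. q ∈ {2, 5}.
6^5 ≡ 10 (mod 11)  [q = 2: ≢ 1 ✓]
6^2 ≡ 3 (mod 11)  [q = 5: ≢ 1 ✓]
All checks pass, so 6 has order 10 and is a primitive root modulo 11.

Yes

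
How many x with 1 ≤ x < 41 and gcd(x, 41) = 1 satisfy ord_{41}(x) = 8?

4

φ(41) = 41 − 1 = 40 = 2^3 · 5.
(Z/41Z)^× is cyclic (|G| = 40); a cyclic group of order m has exactly φ(d) elements of each order d | m, and none otherwise.
8 = 2^3 divides 40, and φ(8) = 4.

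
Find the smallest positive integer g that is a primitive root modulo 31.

3

φ(31) = 31 − 1 = 30 = 2 · 3 · 5.
g is a primitive root iff g^(30/q) ≢ 1 (mod 31) for each prime q ∈ {2, 3, 5}.
g = 2: 2^15 ≡ 1 — hits 1, so not a primitive root.
g = 3: 3^15 ≡ 30; 3^10 ≡ 25; 3^6 ≡ 16 — none is 1, so 3 is a primitive root.
The smallest primitive root modulo 31 is 3.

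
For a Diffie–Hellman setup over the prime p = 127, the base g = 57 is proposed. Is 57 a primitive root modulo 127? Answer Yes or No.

φ(127) = 127 − 1 = 126 = 2 · 3^2 · 7.
It suffices to check that the order of 57 is not a proper divisor of 126: compute 57^(126/q) for q ∈ {2, 3, 7}.
57^63 ≡ 126 (mod 127)  [q = 2: ≢ 1 ✓]
57^42 ≡ 107 (mod 127)  [q = 3: ≢ 1 ✓]
57^18 ≡ 4 (mod 127)  [q = 7: ≢ 1 ✓]
All checks pass, so 57 has order 126 and is a primitive root modulo 127.

Yes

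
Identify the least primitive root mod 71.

7

φ(71) = 71 − 1 = 70 = 2 · 5 · 7.
g is a primitive root iff g^(70/q) ≢ 1 (mod 71) for each prime q ∈ {2, 5, 7}.
g = 2: 2^35 ≡ 1 — hits 1, so not a primitive root.
g = 3: 3^35 ≡ 1 — hits 1, so not a primitive root.
g = 4: 4^35 ≡ 1 — hits 1, so not a primitive root.
g = 5: 5^35 ≡ 1 — hits 1, so not a primitive root.
g = 6: 6^35 ≡ 1 — hits 1, so not a primitive root.
g = 7: 7^35 ≡ 70; 7^14 ≡ 54; 7^10 ≡ 45 — none is 1, so 7 is a primitive root.
The smallest primitive root modulo 71 is 7.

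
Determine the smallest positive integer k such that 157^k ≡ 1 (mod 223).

The order of 157 must divide φ(223) = 223 − 1 = 222 = 2 · 3 · 37.
Divisors of 222: 1, 2, 3, 6, 37, 74, 111, 222.
Test each divisor d:
157^1 ≡ 157 (mod 223)
157^2 ≡ 119 (mod 223)
157^3 ≡ 174 (mod 223)
157^6 ≡ 171 (mod 223)
157^37 ≡ 222 (mod 223)
157^74 ≡ 1 (mod 223) ✓
So ord_223(157) = 74.

74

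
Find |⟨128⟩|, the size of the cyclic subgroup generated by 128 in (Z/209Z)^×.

90

Since 128 ∈ (Z/209Z)^×, its order divides φ(209) = φ(11·19) = (11−1)·(19−1) = 10·18 = 180 = 2^2 · 3^2 · 5.
Divisors of 180: 1, 2, 3, 4, 5, 6, 9, 10, 12, 15, 18, 20, 30, 36, 45, 60, 90, 180.
Compute 128^d (mod 209) for the divisors d until we hit 1:
128^1 ≡ 128 (mod 209)
128^2 ≡ 82 (mod 209)
128^3 ≡ 46 (mod 209)
128^4 ≡ 36 (mod 209)
128^5 ≡ 10 (mod 209)
128^6 ≡ 26 (mod 209)
128^9 ≡ 151 (mod 209)
128^10 ≡ 100 (mod 209)
128^12 ≡ 49 (mod 209)
128^15 ≡ 164 (mod 209)
128^18 ≡ 20 (mod 209)
128^20 ≡ 177 (mod 209)
128^30 ≡ 144 (mod 209)
128^36 ≡ 191 (mod 209)
128^45 ≡ 208 (mod 209)
128^60 ≡ 45 (mod 209)
128^90 ≡ 1 (mod 209) ✓
Hence ord(128) = 90.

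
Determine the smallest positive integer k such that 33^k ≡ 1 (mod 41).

20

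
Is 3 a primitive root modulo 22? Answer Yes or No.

No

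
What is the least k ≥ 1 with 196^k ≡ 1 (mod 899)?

Since 196 ∈ (Z/899Z)^×, its order divides φ(899) = φ(29·31) = (29−1)·(31−1) = 28·30 = 840 = 2^3 · 3 · 5 · 7.
Divisors of 840: 1, 2, 3, 4, 5, 6, 7, 8, 10, 12, 14, 15, 20, 21, 24, 28, 30, 35, 40, 42, 56, 60, 70, 84, 105, 120, 140, 168, 210, 280, 420, 840.
Evaluate successive powers at the divisors of 840:
196^1 ≡ 196 (mod 899)
196^2 ≡ 658 (mod 899)
196^3 ≡ 411 (mod 899)
196^4 ≡ 545 (mod 899)
196^5 ≡ 738 (mod 899)
196^6 ≡ 808 (mod 899)
196^7 ≡ 144 (mod 899)
196^8 ≡ 355 (mod 899)
196^10 ≡ 749 (mod 899)
196^12 ≡ 190 (mod 899)
196^14 ≡ 59 (mod 899)
196^15 ≡ 776 (mod 899)
196^20 ≡ 25 (mod 899)
196^21 ≡ 405 (mod 899)
196^24 ≡ 140 (mod 899)
196^28 ≡ 784 (mod 899)
196^30 ≡ 745 (mod 899)
196^35 ≡ 521 (mod 899)
196^40 ≡ 625 (mod 899)
196^42 ≡ 407 (mod 899)
196^56 ≡ 639 (mod 899)
196^60 ≡ 342 (mod 899)
196^70 ≡ 842 (mod 899)
196^84 ≡ 233 (mod 899)
196^105 ≡ 869 (mod 899)
196^120 ≡ 94 (mod 899)
196^140 ≡ 552 (mod 899)
196^168 ≡ 349 (mod 899)
196^210 ≡ 1 (mod 899) ✓
The smallest such exponent is 210, so the order of 196 is 210.

210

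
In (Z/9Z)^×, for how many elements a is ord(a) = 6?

2

φ(9) = φ(3^2) = 3·(3−1) = 6 = 2 · 3.
(Z/9Z)^× is cyclic (|G| = 6); a cyclic group of order m has exactly φ(d) elements of each order d | m, and none otherwise.
6 = 2 · 3 divides 6, and φ(6) = 2.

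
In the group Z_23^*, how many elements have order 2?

φ(23) = 23 − 1 = 22 = 2 · 11.
(Z/23Z)^× is cyclic (|G| = 22); a cyclic group of order m has exactly φ(d) elements of each order d | m, and none otherwise.
2 | 22, and φ(2) = 2 − 1 = 1.

1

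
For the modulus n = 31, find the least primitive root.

φ(31) = 31 − 1 = 30 = 2 · 3 · 5.
Test candidates g = 2, 3, … against the prime factors q ∈ {2, 3, 5} of φ(31): g is a generator iff g^(30/q) ≢ 1 for every such q.
g = 2: 2^15 ≡ 1 — hits 1, so not a primitive root.
g = 3: 3^15 ≡ 30; 3^10 ≡ 25; 3^6 ≡ 16 — none is 1, so 3 is a primitive root.
The smallest primitive root modulo 31 is 3.

3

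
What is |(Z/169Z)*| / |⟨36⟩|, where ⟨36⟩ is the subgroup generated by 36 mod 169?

2

ord(36) | φ(169) = φ(13^2) = 13·(13−1) = 156 = 2^2 · 3 · 13.
Divisors of 156: 1, 2, 3, 4, 6, 12, 13, 26, 39, 52, 78, 156.
Evaluate successive powers at the divisors of 156:
36^1 ≡ 36
36^2 ≡ 113
36^3 ≡ 12
36^4 ≡ 94
36^6 ≡ 144
36^12 ≡ 118
36^13 ≡ 23
36^26 ≡ 22
36^39 ≡ 168
36^52 ≡ 146
36^78 ≡ 1
The order of 36 is 78, so the subgroup it generates has 78 elements.
Index = |(Z/169Z)^×| / |⟨36⟩| = 156 / 78 = 2.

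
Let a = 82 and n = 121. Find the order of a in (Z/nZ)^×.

55

Since 82 ∈ (Z/121Z)^×, its order divides φ(121) = φ(11^2) = 11·(11−1) = 110 = 2 · 5 · 11.
Divisors of 110: 1, 2, 5, 10, 11, 22, 55, 110.
Compute 82^d (mod 121) for the divisors d until we hit 1:
82^1 ≡ 82
82^2 ≡ 69
82^5 ≡ 56
82^10 ≡ 111
82^11 ≡ 27
82^22 ≡ 3
82^55 ≡ 1
Hence ord(82) = 55.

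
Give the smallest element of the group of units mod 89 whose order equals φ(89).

3

φ(89) = 89 − 1 = 88 = 2^3 · 11.
g is a primitive root iff g^(88/q) ≢ 1 (mod 89) for each prime q ∈ {2, 11}.
g = 2: 2^44 ≡ 1 — hits 1, so not a primitive root.
g = 3: 3^44 ≡ 88; 3^8 ≡ 64 — none is 1, so 3 is a primitive root.
Hence the least primitive root of 89 is 3.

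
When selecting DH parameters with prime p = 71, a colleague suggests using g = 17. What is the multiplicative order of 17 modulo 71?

By Lagrange's theorem, ord_71(17) divides φ(71) = 71 − 1 = 70 = 2 · 5 · 7.
Divisors of 70: 1, 2, 5, 7, 10, 14, 35, 70.
Test each divisor d:
17^1 ≡ 17
17^2 ≡ 5
17^5 ≡ 70
17^7 ≡ 66
17^10 ≡ 1
Therefore the multiplicative order of 17 modulo 71 is 10.

10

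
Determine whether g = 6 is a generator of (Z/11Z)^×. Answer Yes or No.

φ(11) = 11 − 1 = 10 = 2 · 5.
An element g generates (Z/11Z)^× iff g^(10/q) ≢ 1 (mod 11) for each prime q ∈ {2, 5}.
6^5 ≡ 10 (mod 11)  [q = 2: ≢ 1 ✓]
6^2 ≡ 3 (mod 11)  [q = 5: ≢ 1 ✓]
Every test exponent gives a nontrivial residue, hence 6 generates the full group.

Yes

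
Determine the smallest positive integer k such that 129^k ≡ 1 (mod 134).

11

ord(129) | φ(134) = φ(2)·φ(67) = 1·66 = 66 = 2 · 3 · 11.
Divisors of 66: 1, 2, 3, 6, 11, 22, 33, 66.
Check 129^d mod 134 for each divisor in increasing order:
129^1 ≡ 129 (mod 134)
129^2 ≡ 25 (mod 134)
129^3 ≡ 9 (mod 134)
129^6 ≡ 81 (mod 134)
129^11 ≡ 1 (mod 134) ✓
Hence ord(129) = 11.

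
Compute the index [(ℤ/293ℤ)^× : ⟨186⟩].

4

ord(186) | φ(293) = 293 − 1 = 292 = 2^2 · 73.
Divisors of 292: 1, 2, 4, 73, 146, 292.
Compute 186^d (mod 293) for the divisors d until we hit 1:
186^1 ≡ 186 (mod 293)
186^2 ≡ 22 (mod 293)
186^4 ≡ 191 (mod 293)
186^73 ≡ 1 (mod 293) ✓
So ord_293(186) = 73, hence |⟨186⟩| = 73.
[(Z/293Z)^× : ⟨186⟩] = 292/73 = 4.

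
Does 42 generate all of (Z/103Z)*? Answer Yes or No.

No

φ(103) = 103 − 1 = 102 = 2 · 3 · 17.
Test 42^(102/q) mod 103 for each prime factor q of 102:
42^51 ≡ 102 (mod 103)  [q = 2: ≢ 1 ✓]
42^34 ≡ 1 (mod 103)  [q = 3: ≡ 1 ✗]
42^6 ≡ 34 (mod 103)  [q = 17: ≢ 1 ✓]
Since 42^34 ≡ 1, the order of 42 divides 34 < 102, so 42 is not a primitive root.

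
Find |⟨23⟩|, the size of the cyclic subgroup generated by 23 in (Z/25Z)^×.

20

The order of 23 must divide φ(25) = φ(5^2) = 5·(5−1) = 20 = 2^2 · 5.
Divisors of 20: 1, 2, 4, 5, 10, 20.
Compute 23^d (mod 25) for the divisors d until we hit 1:
23^1 ≡ 23
23^2 ≡ 4
23^4 ≡ 16
23^5 ≡ 18
23^10 ≡ 24
23^20 ≡ 1
So ord_25(23) = 20.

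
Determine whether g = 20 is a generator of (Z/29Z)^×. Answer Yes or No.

φ(29) = 29 − 1 = 28 = 2^2 · 7.
20 is a primitive root mod 29 iff 20^(φ(29)/q) ≢ 1 for every prime q | φ(29), i.e. q ∈ {2, 7}.
20^14 ≡ 1 (mod 29)  [q = 2: ≡ 1 ✗]
20^4 ≡ 7 (mod 29)  [q = 7: ≢ 1 ✓]
The check at q = 2 fails, so 20 generates a proper subgroup.

No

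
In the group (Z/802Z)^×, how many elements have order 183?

0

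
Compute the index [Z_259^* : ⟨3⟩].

12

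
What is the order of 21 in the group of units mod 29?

28

By Lagrange's theorem, ord_29(21) divides φ(29) = 29 − 1 = 28 = 2^2 · 7.
Divisors of 28: 1, 2, 4, 7, 14, 28.
Test each divisor d:
21^1 ≡ 21 (mod 29)
21^2 ≡ 6 (mod 29)
21^4 ≡ 7 (mod 29)
21^7 ≡ 12 (mod 29)
21^14 ≡ 28 (mod 29)
21^28 ≡ 1 (mod 29) ✓
Hence ord(21) = 28.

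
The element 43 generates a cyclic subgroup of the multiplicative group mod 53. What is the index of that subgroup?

The order of 43 must divide φ(53) = 53 − 1 = 52 = 2^2 · 13.
Divisors of 52: 1, 2, 4, 13, 26, 52.
Check 43^d mod 53 for each divisor in increasing order:
43^1 ≡ 43 (mod 53)
43^2 ≡ 47 (mod 53)
43^4 ≡ 36 (mod 53)
43^13 ≡ 52 (mod 53)
43^26 ≡ 1 (mod 53) ✓
So ord_53(43) = 26, hence |⟨43⟩| = 26.
The index is φ(53) / ord(43) = 52 / 26 = 2.

2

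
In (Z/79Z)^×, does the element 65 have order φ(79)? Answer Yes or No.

No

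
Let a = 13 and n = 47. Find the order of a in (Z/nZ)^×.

46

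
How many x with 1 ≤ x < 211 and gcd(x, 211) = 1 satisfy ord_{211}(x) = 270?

0

φ(211) = 211 − 1 = 210 = 2 · 3 · 5 · 7.
In a cyclic group of order 210, there are φ(d) elements of order d for each divisor d of 210, and zero for non-divisors.
Since 270 ∤ 210, the count is 0.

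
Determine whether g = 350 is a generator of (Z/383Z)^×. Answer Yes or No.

φ(383) = 383 − 1 = 382 = 2 · 191.
350 is a primitive root mod 383 iff 350^(φ(383)/q) ≢ 1 for every prime q | φ(383), i.e. q ∈ {2, 191}.
350^191 ≡ 1 (mod 383)  [q = 2: ≡ 1 ✗]
350^2 ≡ 323 (mod 383)  [q = 191: ≢ 1 ✓]
The check at q = 2 fails, so 350 generates a proper subgroup.

No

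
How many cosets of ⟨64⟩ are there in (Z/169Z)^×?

ord(64) | φ(169) = φ(13^2) = 13·(13−1) = 156 = 2^2 · 3 · 13.
Divisors of 156: 1, 2, 3, 4, 6, 12, 13, 26, 39, 52, 78, 156.
Compute 64^d (mod 169) for the divisors d until we hit 1:
64^1 ≡ 64
64^2 ≡ 40
64^3 ≡ 25
64^4 ≡ 79
64^6 ≡ 118
64^12 ≡ 66
64^13 ≡ 168
64^26 ≡ 1
So ord_169(64) = 26, hence |⟨64⟩| = 26.
The index is φ(169) / ord(64) = 156 / 26 = 6.

6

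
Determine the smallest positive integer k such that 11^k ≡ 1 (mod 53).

26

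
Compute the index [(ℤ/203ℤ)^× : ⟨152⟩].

4

By Lagrange's theorem, ord_203(152) divides φ(203) = φ(7·29) = (7−1)·(29−1) = 6·28 = 168 = 2^3 · 3 · 7.
Divisors of 168: 1, 2, 3, 4, 6, 7, 8, 12, 14, 21, 24, 28, 42, 56, 84, 168.
Check 152^d mod 203 for each divisor in increasing order:
152^1 ≡ 152
152^2 ≡ 165
152^3 ≡ 111
152^4 ≡ 23
152^6 ≡ 141
152^7 ≡ 117
152^8 ≡ 123
152^12 ≡ 190
152^14 ≡ 88
152^21 ≡ 146
152^24 ≡ 169
152^28 ≡ 30
152^42 ≡ 1
Thus |⟨152⟩| = ord(152) = 42.
[(Z/203Z)^× : ⟨152⟩] = 168/42 = 4.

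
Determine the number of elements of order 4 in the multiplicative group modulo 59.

φ(59) = 59 − 1 = 58 = 2 · 29.
(Z/59Z)^× is cyclic (|G| = 58); a cyclic group of order m has exactly φ(d) elements of each order d | m, and none otherwise.
Here 58 is not a multiple of 4, so there are no elements of order 4.

0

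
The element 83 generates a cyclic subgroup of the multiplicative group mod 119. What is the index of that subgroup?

ord(83) | φ(119) = φ(7·17) = (7−1)·(17−1) = 6·16 = 96 = 2^5 · 3.
Divisors of 96: 1, 2, 3, 4, 6, 8, 12, 16, 24, 32, 48, 96.
Check 83^d mod 119 for each divisor in increasing order:
83^1 ≡ 83
83^2 ≡ 106
83^3 ≡ 111
83^4 ≡ 50
83^6 ≡ 64
83^8 ≡ 1
The order of 83 is 8, so the subgroup it generates has 8 elements.
[(Z/119Z)^× : ⟨83⟩] = 96/8 = 12.

12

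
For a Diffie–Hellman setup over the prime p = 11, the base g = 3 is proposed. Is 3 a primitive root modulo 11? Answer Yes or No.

φ(11) = 11 − 1 = 10 = 2 · 5.
It suffices to check that the order of 3 is not a proper divisor of 10: compute 3^(10/q) for q ∈ {2, 5}.
3^5 ≡ 1 (mod 11)  [q = 2: ≡ 1 ✗]
3^2 ≡ 9 (mod 11)  [q = 5: ≢ 1 ✓]
3^5 ≡ 1 shows ord(3) | 5, strictly less than φ(11); not a primitive root.

No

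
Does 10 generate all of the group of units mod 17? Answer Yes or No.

φ(17) = 17 − 1 = 16 = 2^4.
An element g generates (Z/17Z)^× iff g^(16/q) ≢ 1 (mod 17) for each prime q ∈ {2}.
10^8 ≡ 16 (mod 17)  [q = 2: ≢ 1 ✓]
All checks pass, so 10 has order 16 and is a primitive root modulo 17.

Yes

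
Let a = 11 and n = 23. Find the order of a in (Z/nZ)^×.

22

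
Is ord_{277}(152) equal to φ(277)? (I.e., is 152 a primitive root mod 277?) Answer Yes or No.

No

φ(277) = 277 − 1 = 276 = 2^2 · 3 · 23.
Test 152^(276/q) mod 277 for each prime factor q of 276:
152^138 ≡ 276 (mod 277)  [q = 2: ≢ 1 ✓]
152^92 ≡ 1 (mod 277)  [q = 3: ≡ 1 ✗]
152^12 ≡ 16 (mod 277)  [q = 23: ≢ 1 ✓]
The check at q = 3 fails, so 152 generates a proper subgroup.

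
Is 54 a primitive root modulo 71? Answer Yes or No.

No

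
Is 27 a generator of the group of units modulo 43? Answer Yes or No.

φ(43) = 43 − 1 = 42 = 2 · 3 · 7.
Test 27^(42/q) mod 43 for each prime factor q of 42:
27^21 ≡ 42 (mod 43)  [q = 2: ≢ 1 ✓]
27^14 ≡ 1 (mod 43)  [q = 3: ≡ 1 ✗]
27^6 ≡ 35 (mod 43)  [q = 7: ≢ 1 ✓]
The check at q = 3 fails, so 27 generates a proper subgroup.

No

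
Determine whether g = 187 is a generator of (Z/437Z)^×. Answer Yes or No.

No

437 = 19 · 23 is a product of two distinct odd primes, so (Z/437Z)^× ≅ (Z/19Z)^× × (Z/23Z)^× is not cyclic.
No primitive root modulo 437 exists; in particular 187 is not one.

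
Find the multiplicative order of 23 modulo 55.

4

Since 23 ∈ (Z/55Z)^×, its order divides φ(55) = φ(5·11) = (5−1)·(11−1) = 4·10 = 40 = 2^3 · 5.
Divisors of 40: 1, 2, 4, 5, 8, 10, 20, 40.
Compute 23^d (mod 55) for the divisors d until we hit 1:
23^1 ≡ 23 (mod 55)
23^2 ≡ 34 (mod 55)
23^4 ≡ 1 (mod 55) ✓
Therefore the multiplicative order of 23 modulo 55 is 4.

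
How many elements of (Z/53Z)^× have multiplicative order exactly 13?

φ(53) = 53 − 1 = 52 = 2^2 · 13.
Since (Z/53Z)^× is cyclic of order 52, the number of elements of order d is φ(d) when d | 52 and 0 otherwise.
13 | 52, and φ(13) = 13 − 1 = 12.

12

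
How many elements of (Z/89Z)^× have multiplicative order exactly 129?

0

φ(89) = 89 − 1 = 88 = 2^3 · 11.
Since (Z/89Z)^× is cyclic of order 88, the number of elements of order d is φ(d) when d | 88 and 0 otherwise.
129 does not divide 88, so no element of (Z/89Z)^× has order 129.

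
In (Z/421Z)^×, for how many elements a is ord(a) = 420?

96

φ(421) = 421 − 1 = 420 = 2^2 · 3 · 5 · 7.
Since (Z/421Z)^× is cyclic of order 420, the number of elements of order d is φ(d) when d | 420 and 0 otherwise.
420 = 2^2 · 3 · 5 · 7 divides 420, and φ(420) = 96.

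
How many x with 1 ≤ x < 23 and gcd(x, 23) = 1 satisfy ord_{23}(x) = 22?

10

φ(23) = 23 − 1 = 22 = 2 · 11.
(Z/23Z)^× is cyclic (|G| = 22); a cyclic group of order m has exactly φ(d) elements of each order d | m, and none otherwise.
22 = 2 · 11 divides 22, and φ(22) = 10.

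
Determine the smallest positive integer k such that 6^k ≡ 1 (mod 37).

4

By Lagrange's theorem, ord_37(6) divides φ(37) = 37 − 1 = 36 = 2^2 · 3^2.
Divisors of 36: 1, 2, 3, 4, 6, 9, 12, 18, 36.
Test each divisor d:
6^1 ≡ 6 (mod 37)
6^2 ≡ 36 (mod 37)
6^3 ≡ 31 (mod 37)
6^4 ≡ 1 (mod 37) ✓
So ord_37(6) = 4.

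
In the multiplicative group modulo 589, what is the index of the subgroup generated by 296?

ord(296) | φ(589) = φ(19·31) = (19−1)·(31−1) = 18·30 = 540 = 2^2 · 3^3 · 5.
Divisors of 540: 1, 2, 3, 4, 5, 6, 9, 10, 12, 15, 18, 20, 27, 30, 36, 45, 54, 60, 90, 108, 135, 180, 270, 540.
Compute 296^d (mod 589) for the divisors d until we hit 1:
296^1 ≡ 296 (mod 589)
296^2 ≡ 444 (mod 589)
296^3 ≡ 77 (mod 589)
296^4 ≡ 410 (mod 589)
296^5 ≡ 26 (mod 589)
296^6 ≡ 39 (mod 589)
296^9 ≡ 58 (mod 589)
296^10 ≡ 87 (mod 589)
296^12 ≡ 343 (mod 589)
296^15 ≡ 495 (mod 589)
296^18 ≡ 419 (mod 589)
296^20 ≡ 501 (mod 589)
296^27 ≡ 153 (mod 589)
296^30 ≡ 1 (mod 589) ✓
The order of 296 is 30, so the subgroup it generates has 30 elements.
Index = |(Z/589Z)^×| / |⟨296⟩| = 540 / 30 = 18.

18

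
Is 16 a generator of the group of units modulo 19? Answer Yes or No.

No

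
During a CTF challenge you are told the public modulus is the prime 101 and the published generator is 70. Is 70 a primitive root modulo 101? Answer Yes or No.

No

φ(101) = 101 − 1 = 100 = 2^2 · 5^2.
Test 70^(100/q) mod 101 for each prime factor q of 100:
70^50 ≡ 1 (mod 101)  [q = 2: ≡ 1 ✗]
70^20 ≡ 84 (mod 101)  [q = 5: ≢ 1 ✓]
70^50 ≡ 1 shows ord(70) | 50, strictly less than φ(101); not a primitive root.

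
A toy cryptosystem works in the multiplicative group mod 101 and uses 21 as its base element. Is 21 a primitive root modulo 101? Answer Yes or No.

No

φ(101) = 101 − 1 = 100 = 2^2 · 5^2.
Test 21^(100/q) mod 101 for each prime factor q of 100:
21^50 ≡ 1 (mod 101)  [q = 2: ≡ 1 ✗]
21^20 ≡ 87 (mod 101)  [q = 5: ≢ 1 ✓]
21^50 ≡ 1 shows ord(21) | 50, strictly less than φ(101); not a primitive root.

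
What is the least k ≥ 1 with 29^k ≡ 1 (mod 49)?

Since 29 ∈ (Z/49Z)^×, its order divides φ(49) = φ(7^2) = 7·(7−1) = 42 = 2 · 3 · 7.
Divisors of 42: 1, 2, 3, 6, 7, 14, 21, 42.
Evaluate successive powers at the divisors of 42:
29^1 ≡ 29
29^2 ≡ 8
29^3 ≡ 36
29^6 ≡ 22
29^7 ≡ 1
The smallest such exponent is 7, so the order of 29 is 7.

7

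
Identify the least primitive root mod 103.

5

φ(103) = 103 − 1 = 102 = 2 · 3 · 17.
Test candidates g = 2, 3, … against the prime factors q ∈ {2, 3, 17} of φ(103): g is a generator iff g^(102/q) ≢ 1 for every such q.
g = 2: 2^51 ≡ 1 — hits 1, so not a primitive root.
g = 3: 3^51 ≡ 102; 3^34 ≡ 1 — hits 1, so not a primitive root.
g = 4: 4^51 ≡ 1 — hits 1, so not a primitive root.
g = 5: 5^51 ≡ 102; 5^34 ≡ 56; 5^6 ≡ 72 — none is 1, so 5 is a primitive root.
So 5 is the smallest generator of (Z/103Z)^×.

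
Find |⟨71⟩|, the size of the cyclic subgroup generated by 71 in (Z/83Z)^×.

Since 71 ∈ (Z/83Z)^×, its order divides φ(83) = 83 − 1 = 82 = 2 · 41.
Divisors of 82: 1, 2, 41, 82.
Test each divisor d:
71^1 ≡ 71 (mod 83)
71^2 ≡ 61 (mod 83)
71^41 ≡ 82 (mod 83)
71^82 ≡ 1 (mod 83) ✓
Hence ord(71) = 82.

82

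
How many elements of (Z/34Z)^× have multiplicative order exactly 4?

φ(34) = φ(2)·φ(17) = 1·16 = 16 = 2^4.
In a cyclic group of order 16, there are φ(d) elements of order d for each divisor d of 16, and zero for non-divisors.
4 = 2^2 divides 16, and φ(4) = 2.

2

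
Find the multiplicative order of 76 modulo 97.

96

Since 76 ∈ (Z/97Z)^×, its order divides φ(97) = 97 − 1 = 96 = 2^5 · 3.
Divisors of 96: 1, 2, 3, 4, 6, 8, 12, 16, 24, 32, 48, 96.
Compute 76^d (mod 97) for the divisors d until we hit 1:
76^1 ≡ 76
76^2 ≡ 53
76^3 ≡ 51
76^4 ≡ 93
76^6 ≡ 79
76^8 ≡ 16
76^12 ≡ 33
76^16 ≡ 62
76^24 ≡ 22
76^32 ≡ 61
76^48 ≡ 96
76^96 ≡ 1
The smallest such exponent is 96, so the order of 76 is 96.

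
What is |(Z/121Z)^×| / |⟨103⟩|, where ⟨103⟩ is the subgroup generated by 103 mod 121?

The order of 103 must divide φ(121) = φ(11^2) = 11·(11−1) = 110 = 2 · 5 · 11.
Divisors of 110: 1, 2, 5, 10, 11, 22, 55, 110.
Compute 103^d (mod 121) for the divisors d until we hit 1:
103^1 ≡ 103 (mod 121)
103^2 ≡ 82 (mod 121)
103^5 ≡ 89 (mod 121)
103^10 ≡ 56 (mod 121)
103^11 ≡ 81 (mod 121)
103^22 ≡ 27 (mod 121)
103^55 ≡ 1 (mod 121) ✓
So ord_121(103) = 55, hence |⟨103⟩| = 55.
The index is φ(121) / ord(103) = 110 / 55 = 2.

2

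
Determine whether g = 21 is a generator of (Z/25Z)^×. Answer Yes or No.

No

φ(25) = φ(5^2) = 5·(5−1) = 20 = 2^2 · 5.
Test 21^(20/q) mod 25 for each prime factor q of 20:
21^10 ≡ 1 (mod 25)  [q = 2: ≡ 1 ✗]
21^4 ≡ 6 (mod 25)  [q = 5: ≢ 1 ✓]
Since 21^10 ≡ 1, the order of 21 divides 10 < 20, so 21 is not a primitive root.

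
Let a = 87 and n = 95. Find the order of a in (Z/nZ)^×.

12

Since 87 ∈ (Z/95Z)^×, its order divides φ(95) = φ(5·19) = (5−1)·(19−1) = 4·18 = 72 = 2^3 · 3^2.
Divisors of 72: 1, 2, 3, 4, 6, 8, 9, 12, 18, 24, 36, 72.
Test each divisor d:
87^1 ≡ 87 (mod 95)
87^2 ≡ 64 (mod 95)
87^3 ≡ 58 (mod 95)
87^4 ≡ 11 (mod 95)
87^6 ≡ 39 (mod 95)
87^8 ≡ 26 (mod 95)
87^9 ≡ 77 (mod 95)
87^12 ≡ 1 (mod 95) ✓
The smallest such exponent is 12, so the order of 87 is 12.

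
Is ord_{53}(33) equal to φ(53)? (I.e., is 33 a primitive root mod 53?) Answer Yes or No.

Yes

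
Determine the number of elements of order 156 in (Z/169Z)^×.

φ(169) = φ(13^2) = 13·(13−1) = 156 = 2^2 · 3 · 13.
Since (Z/169Z)^× is cyclic of order 156, the number of elements of order d is φ(d) when d | 156 and 0 otherwise.
156 = 2^2 · 3 · 13 divides 156, and φ(156) = 48.

48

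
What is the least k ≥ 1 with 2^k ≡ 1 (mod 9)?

6

ord(2) | φ(9) = φ(3^2) = 3·(3−1) = 6 = 2 · 3.
Divisors of 6: 1, 2, 3, 6.
Test each divisor d:
2^1 ≡ 2
2^2 ≡ 4
2^3 ≡ 8
2^6 ≡ 1
Hence ord(2) = 6.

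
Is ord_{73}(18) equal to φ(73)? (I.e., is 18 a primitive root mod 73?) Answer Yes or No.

No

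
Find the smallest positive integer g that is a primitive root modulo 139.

φ(139) = 139 − 1 = 138 = 2 · 3 · 23.
g is a primitive root iff g^(138/q) ≢ 1 (mod 139) for each prime q ∈ {2, 3, 23}.
g = 2: 2^69 ≡ 138; 2^46 ≡ 96; 2^6 ≡ 64 — none is 1, so 2 is a primitive root.
Hence the least primitive root of 139 is 2.

2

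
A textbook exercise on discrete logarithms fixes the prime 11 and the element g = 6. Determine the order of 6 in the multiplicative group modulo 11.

Since 6 ∈ (Z/11Z)^×, its order divides φ(11) = 11 − 1 = 10 = 2 · 5.
Divisors of 10: 1, 2, 5, 10.
Evaluate successive powers at the divisors of 10:
6^1 ≡ 6
6^2 ≡ 3
6^5 ≡ 10
6^10 ≡ 1
The smallest such exponent is 10, so the order of 6 is 10.

10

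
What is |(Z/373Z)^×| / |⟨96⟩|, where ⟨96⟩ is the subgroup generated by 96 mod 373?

ord(96) | φ(373) = 373 − 1 = 372 = 2^2 · 3 · 31.
Divisors of 372: 1, 2, 3, 4, 6, 12, 31, 62, 93, 124, 186, 372.
Test each divisor d:
96^1 ≡ 96 (mod 373)
96^2 ≡ 264 (mod 373)
96^3 ≡ 353 (mod 373)
96^4 ≡ 318 (mod 373)
96^6 ≡ 27 (mod 373)
96^12 ≡ 356 (mod 373)
96^31 ≡ 104 (mod 373)
96^62 ≡ 372 (mod 373)
96^93 ≡ 269 (mod 373)
96^124 ≡ 1 (mod 373) ✓
The order of 96 is 124, so the subgroup it generates has 124 elements.
Index = |(Z/373Z)^×| / |⟨96⟩| = 372 / 124 = 3.

3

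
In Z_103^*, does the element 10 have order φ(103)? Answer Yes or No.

φ(103) = 103 − 1 = 102 = 2 · 3 · 17.
An element g generates (Z/103Z)^× iff g^(102/q) ≢ 1 (mod 103) for each prime q ∈ {2, 3, 17}.
10^51 ≡ 102 (mod 103)  [q = 2: ≢ 1 ✓]
10^34 ≡ 1 (mod 103)  [q = 3: ≡ 1 ✗]
10^6 ≡ 76 (mod 103)  [q = 17: ≢ 1 ✓]
Since 10^34 ≡ 1, the order of 10 divides 34 < 102, so 10 is not a primitive root.

No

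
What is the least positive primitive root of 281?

φ(281) = 281 − 1 = 280 = 2^3 · 5 · 7.
Test candidates g = 2, 3, … against the prime factors q ∈ {2, 5, 7} of φ(281): g is a generator iff g^(280/q) ≢ 1 for every such q.
g = 2: 2^140 ≡ 1 — hits 1, so not a primitive root.
g = 3: 3^140 ≡ 280; 3^56 ≡ 86; 3^40 ≡ 249 — none is 1, so 3 is a primitive root.
So 3 is the smallest generator of (Z/281Z)^×.

3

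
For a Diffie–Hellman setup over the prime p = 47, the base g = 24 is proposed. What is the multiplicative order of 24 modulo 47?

23

ord(24) | φ(47) = 47 − 1 = 46 = 2 · 23.
Divisors of 46: 1, 2, 23, 46.
Evaluate successive powers at the divisors of 46:
24^1 ≡ 24 (mod 47)
24^2 ≡ 12 (mod 47)
24^23 ≡ 1 (mod 47) ✓
So ord_47(24) = 23.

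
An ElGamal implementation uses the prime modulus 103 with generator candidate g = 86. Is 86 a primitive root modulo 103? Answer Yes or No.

Yes

φ(103) = 103 − 1 = 102 = 2 · 3 · 17.
86 is a primitive root mod 103 iff 86^(φ(103)/q) ≢ 1 for every prime q | φ(103), i.e. q ∈ {2, 3, 17}.
86^51 ≡ 102 (mod 103)  [q = 2: ≢ 1 ✓]
86^34 ≡ 56 (mod 103)  [q = 3: ≢ 1 ✓]
86^6 ≡ 34 (mod 103)  [q = 17: ≢ 1 ✓]
None equal 1, so ord_103(86) = 102: 86 is a primitive root.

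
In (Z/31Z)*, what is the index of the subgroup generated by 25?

10

ord(25) | φ(31) = 31 − 1 = 30 = 2 · 3 · 5.
Divisors of 30: 1, 2, 3, 5, 6, 10, 15, 30.
Check 25^d mod 31 for each divisor in increasing order:
25^1 ≡ 25 (mod 31)
25^2 ≡ 5 (mod 31)
25^3 ≡ 1 (mod 31) ✓
Thus |⟨25⟩| = ord(25) = 3.
The index is φ(31) / ord(25) = 30 / 3 = 10.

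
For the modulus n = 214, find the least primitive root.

5

φ(214) = φ(2)·φ(107) = 1·106 = 106 = 2 · 53.
g is a primitive root iff g^(106/q) ≢ 1 (mod 214) for each prime q ∈ {2, 53}.
g = 2: gcd(2, 214) = 2 > 1, not a unit — skip.
g = 3: 3^53 ≡ 1 — hits 1, so not a primitive root.
g = 4: gcd(4, 214) = 2 > 1, not a unit — skip.
g = 5: 5^53 ≡ 213; 5^2 ≡ 25 — none is 1, so 5 is a primitive root.
Hence the least primitive root of 214 is 5.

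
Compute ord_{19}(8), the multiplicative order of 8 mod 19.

The order of 8 must divide φ(19) = 19 − 1 = 18 = 2 · 3^2.
Divisors of 18: 1, 2, 3, 6, 9, 18.
Evaluate successive powers at the divisors of 18:
8^1 ≡ 8
8^2 ≡ 7
8^3 ≡ 18
8^6 ≡ 1
Therefore the multiplicative order of 8 modulo 19 is 6.

6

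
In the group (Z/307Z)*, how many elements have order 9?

6

φ(307) = 307 − 1 = 306 = 2 · 3^2 · 17.
Since (Z/307Z)^× is cyclic of order 306, the number of elements of order d is φ(d) when d | 306 and 0 otherwise.
9 = 3^2 divides 306, and φ(9) = 6.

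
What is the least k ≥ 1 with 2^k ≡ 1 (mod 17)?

8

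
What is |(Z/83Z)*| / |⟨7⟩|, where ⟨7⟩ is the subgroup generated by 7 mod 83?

Since 7 ∈ (Z/83Z)^×, its order divides φ(83) = 83 − 1 = 82 = 2 · 41.
Divisors of 82: 1, 2, 41, 82.
Compute 7^d (mod 83) for the divisors d until we hit 1:
7^1 ≡ 7 (mod 83)
7^2 ≡ 49 (mod 83)
7^41 ≡ 1 (mod 83) ✓
The order of 7 is 41, so the subgroup it generates has 41 elements.
Index = |(Z/83Z)^×| / |⟨7⟩| = 82 / 41 = 2.

2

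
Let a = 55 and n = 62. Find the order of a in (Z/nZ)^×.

30

The order of 55 must divide φ(62) = φ(2)·φ(31) = 1·30 = 30 = 2 · 3 · 5.
Divisors of 30: 1, 2, 3, 5, 6, 10, 15, 30.
Compute 55^d (mod 62) for the divisors d until we hit 1:
55^1 ≡ 55
55^2 ≡ 49
55^3 ≡ 29
55^5 ≡ 57
55^6 ≡ 35
55^10 ≡ 25
55^15 ≡ 61
55^30 ≡ 1
So ord_62(55) = 30.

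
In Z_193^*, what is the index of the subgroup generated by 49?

16

The order of 49 must divide φ(193) = 193 − 1 = 192 = 2^6 · 3.
Divisors of 192: 1, 2, 3, 4, 6, 8, 12, 16, 24, 32, 48, 64, 96, 192.
Test each divisor d:
49^1 ≡ 49
49^2 ≡ 85
49^3 ≡ 112
49^4 ≡ 84
49^6 ≡ 192
49^8 ≡ 108
49^12 ≡ 1
So ord_193(49) = 12, hence |⟨49⟩| = 12.
The index is φ(193) / ord(49) = 192 / 12 = 16.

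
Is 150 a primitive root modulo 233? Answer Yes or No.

Yes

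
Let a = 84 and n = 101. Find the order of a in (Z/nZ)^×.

5

The order of 84 must divide φ(101) = 101 − 1 = 100 = 2^2 · 5^2.
Divisors of 100: 1, 2, 4, 5, 10, 20, 25, 50, 100.
Test each divisor d:
84^1 ≡ 84 (mod 101)
84^2 ≡ 87 (mod 101)
84^4 ≡ 95 (mod 101)
84^5 ≡ 1 (mod 101) ✓
Hence ord(84) = 5.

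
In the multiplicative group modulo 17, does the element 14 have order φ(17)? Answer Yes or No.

Yes

φ(17) = 17 − 1 = 16 = 2^4.
14 is a primitive root mod 17 iff 14^(φ(17)/q) ≢ 1 for every prime q | φ(17), i.e. q ∈ {2}.
14^8 ≡ 16 (mod 17)  [q = 2: ≢ 1 ✓]
Every test exponent gives a nontrivial residue, hence 14 generates the full group.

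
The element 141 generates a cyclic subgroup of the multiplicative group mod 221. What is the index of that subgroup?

By Lagrange's theorem, ord_221(141) divides φ(221) = φ(13·17) = (13−1)·(17−1) = 12·16 = 192 = 2^6 · 3.
Divisors of 192: 1, 2, 3, 4, 6, 8, 12, 16, 24, 32, 48, 64, 96, 192.
Compute 141^d (mod 221) for the divisors d until we hit 1:
141^1 ≡ 141 (mod 221)
141^2 ≡ 212 (mod 221)
141^3 ≡ 57 (mod 221)
141^4 ≡ 81 (mod 221)
141^6 ≡ 155 (mod 221)
141^8 ≡ 152 (mod 221)
141^12 ≡ 157 (mod 221)
141^16 ≡ 120 (mod 221)
141^24 ≡ 118 (mod 221)
141^32 ≡ 35 (mod 221)
141^48 ≡ 1 (mod 221) ✓
So ord_221(141) = 48, hence |⟨141⟩| = 48.
[(Z/221Z)^× : ⟨141⟩] = 192/48 = 4.

4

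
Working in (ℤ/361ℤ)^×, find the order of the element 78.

The order of 78 must divide φ(361) = φ(19^2) = 19·(19−1) = 342 = 2 · 3^2 · 19.
Divisors of 342: 1, 2, 3, 6, 9, 18, 19, 38, 57, 114, 171, 342.
Evaluate successive powers at the divisors of 342:
78^1 ≡ 78
78^2 ≡ 308
78^3 ≡ 198
78^6 ≡ 216
78^9 ≡ 170
78^18 ≡ 20
78^19 ≡ 116
78^38 ≡ 99
78^57 ≡ 293
78^114 ≡ 292
78^171 ≡ 360
78^342 ≡ 1
So ord_361(78) = 342.

342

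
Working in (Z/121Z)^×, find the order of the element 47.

55

ord(47) | φ(121) = φ(11^2) = 11·(11−1) = 110 = 2 · 5 · 11.
Divisors of 110: 1, 2, 5, 10, 11, 22, 55, 110.
Check 47^d mod 121 for each divisor in increasing order:
47^1 ≡ 47 (mod 121)
47^2 ≡ 31 (mod 121)
47^5 ≡ 34 (mod 121)
47^10 ≡ 67 (mod 121)
47^11 ≡ 3 (mod 121)
47^22 ≡ 9 (mod 121)
47^55 ≡ 1 (mod 121) ✓
So ord_121(47) = 55.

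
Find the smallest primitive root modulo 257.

3

φ(257) = 257 − 1 = 256 = 2^8.
Test candidates g = 2, 3, … against the prime factors q ∈ {2} of φ(257): g is a generator iff g^(256/q) ≢ 1 for every such q.
g = 2: 2^128 ≡ 1 — hits 1, so not a primitive root.
g = 3: 3^128 ≡ 256 — none is 1, so 3 is a primitive root.
Hence the least primitive root of 257 is 3.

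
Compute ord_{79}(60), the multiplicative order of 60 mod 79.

78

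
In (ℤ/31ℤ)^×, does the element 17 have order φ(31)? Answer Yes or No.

Yes

φ(31) = 31 − 1 = 30 = 2 · 3 · 5.
It suffices to check that the order of 17 is not a proper divisor of 30: compute 17^(30/q) for q ∈ {2, 3, 5}.
17^15 ≡ 30 (mod 31)  [q = 2: ≢ 1 ✓]
17^10 ≡ 25 (mod 31)  [q = 3: ≢ 1 ✓]
17^6 ≡ 8 (mod 31)  [q = 5: ≢ 1 ✓]
None equal 1, so ord_31(17) = 30: 17 is a primitive root.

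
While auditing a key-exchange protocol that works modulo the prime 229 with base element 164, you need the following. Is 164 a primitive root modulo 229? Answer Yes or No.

Yes

φ(229) = 229 − 1 = 228 = 2^2 · 3 · 19.
164 is a primitive root mod 229 iff 164^(φ(229)/q) ≢ 1 for every prime q | φ(229), i.e. q ∈ {2, 3, 19}.
164^114 ≡ 228 (mod 229)  [q = 2: ≢ 1 ✓]
164^76 ≡ 94 (mod 229)  [q = 3: ≢ 1 ✓]
164^12 ≡ 57 (mod 229)  [q = 19: ≢ 1 ✓]
All checks pass, so 164 has order 228 and is a primitive root modulo 229.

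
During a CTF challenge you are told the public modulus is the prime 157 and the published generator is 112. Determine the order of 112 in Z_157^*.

52

By Lagrange's theorem, ord_157(112) divides φ(157) = 157 − 1 = 156 = 2^2 · 3 · 13.
Divisors of 156: 1, 2, 3, 4, 6, 12, 13, 26, 39, 52, 78, 156.
Evaluate successive powers at the divisors of 156:
112^1 ≡ 112 (mod 157)
112^2 ≡ 141 (mod 157)
112^3 ≡ 92 (mod 157)
112^4 ≡ 99 (mod 157)
112^6 ≡ 143 (mod 157)
112^12 ≡ 39 (mod 157)
112^13 ≡ 129 (mod 157)
112^26 ≡ 156 (mod 157)
112^39 ≡ 28 (mod 157)
112^52 ≡ 1 (mod 157) ✓
Therefore the multiplicative order of 112 modulo 157 is 52.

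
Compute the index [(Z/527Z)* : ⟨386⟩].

ord(386) | φ(527) = φ(17·31) = (17−1)·(31−1) = 16·30 = 480 = 2^5 · 3 · 5.
Divisors of 480: 1, 2, 3, 4, 5, 6, 8, 10, 12, 15, 16, 20, 24, 30, 32, 40, 48, 60, 80, 96, 120, 160, 240, 480.
Compute 386^d (mod 527) for the divisors d until we hit 1:
386^1 ≡ 386
386^2 ≡ 382
386^3 ≡ 419
386^4 ≡ 472
386^5 ≡ 377
386^6 ≡ 70
386^8 ≡ 390
386^10 ≡ 366
386^12 ≡ 157
386^15 ≡ 435
386^16 ≡ 324
386^20 ≡ 98
386^24 ≡ 407
386^30 ≡ 32
386^32 ≡ 103
386^40 ≡ 118
386^48 ≡ 171
386^60 ≡ 497
386^80 ≡ 222
386^96 ≡ 256
386^120 ≡ 373
386^160 ≡ 273
386^240 ≡ 1
The order of 386 is 240, so the subgroup it generates has 240 elements.
The index is φ(527) / ord(386) = 480 / 240 = 2.

2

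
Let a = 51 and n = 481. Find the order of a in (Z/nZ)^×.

12

By Lagrange's theorem, ord_481(51) divides φ(481) = φ(13·37) = (13−1)·(37−1) = 12·36 = 432 = 2^4 · 3^3.
Divisors of 432: 1, 2, 3, 4, 6, 8, 9, 12, 16, 18, 24, 27, 36, 48, 54, 72, 108, 144, 216, 432.
Check 51^d mod 481 for each divisor in increasing order:
51^1 ≡ 51
51^2 ≡ 196
51^3 ≡ 376
51^4 ≡ 417
51^6 ≡ 443
51^8 ≡ 248
51^9 ≡ 142
51^12 ≡ 1
Hence ord(51) = 12.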